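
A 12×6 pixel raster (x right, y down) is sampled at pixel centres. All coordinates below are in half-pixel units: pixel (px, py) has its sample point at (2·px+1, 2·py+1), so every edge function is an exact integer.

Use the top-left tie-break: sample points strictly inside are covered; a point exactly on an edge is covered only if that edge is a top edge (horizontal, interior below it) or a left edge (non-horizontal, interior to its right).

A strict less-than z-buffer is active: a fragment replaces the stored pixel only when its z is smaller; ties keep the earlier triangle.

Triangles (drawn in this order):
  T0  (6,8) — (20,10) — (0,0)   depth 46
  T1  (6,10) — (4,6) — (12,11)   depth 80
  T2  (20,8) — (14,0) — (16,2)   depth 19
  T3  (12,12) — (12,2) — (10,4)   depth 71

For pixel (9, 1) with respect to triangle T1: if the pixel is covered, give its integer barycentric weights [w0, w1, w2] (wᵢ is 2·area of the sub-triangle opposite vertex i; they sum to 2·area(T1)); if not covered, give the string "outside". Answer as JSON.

T0:
  2·area = 100  (B↔C swapped to make it positive)
  edge (6, 8)→(0, 0): d=(-6,-8) top-left  bias=+0
  edge (0, 0)→(20, 10): d=(20,10) right/bottom  bias=-1
  edge (20, 10)→(6, 8): d=(-14,-2) top-left  bias=+0
    (0,0)@(1, 1): e=[2,10,88] → #
    (1,0)@(3, 1): e=[18,-10,92] → ·
    (0,1)@(1, 3): e=[-10,50,60] → ·
    (1,1)@(3, 3): e=[6,30,64] → #
    (2,1)@(5, 3): e=[22,10,68] → #
    (3,1)@(7, 3): e=[38,-10,72] → ·
    (1,2)@(3, 5): e=[-6,70,36] → ·
    (2,2)@(5, 5): e=[10,50,40] → #
    (3,2)@(7, 5): e=[26,30,44] → #
    (4,2)@(9, 5): e=[42,10,48] → #
    (5,2)@(11, 5): e=[58,-10,52] → ·
    (2,3)@(5, 7): e=[-2,90,12] → ·
    (6,4)@(13, 9): e=[50,50,0] → #  [on edge]
  covered (13 px):
    # · · · · · · · · · · ·
    · # # · · · · · · · · ·
    · · # # # · · · · · · ·
    · · · # # # # · · · · ·
    · · · · · · # # # · · ·
    · · · · · · · · · · · ·
T1:
  2·area = 22
  edge (6, 10)→(4, 6): d=(-2,-4) top-left  bias=+0
  edge (4, 6)→(12, 11): d=(8,5) right/bottom  bias=-1
  edge (12, 11)→(6, 10): d=(-6,-1) top-left  bias=+0
    (2,3)@(5, 7): e=[2,3,17] → #
    (3,3)@(7, 7): e=[10,-7,19] → ·
    (2,4)@(5, 9): e=[-2,19,5] → ·
    (3,4)@(7, 9): e=[6,9,7] → #
    (4,4)@(9, 9): e=[14,-1,9] → ·
    (3,5)@(7, 11): e=[2,25,-5] → ·
  covered (2 px):
    · · · · · · · · · · · ·
    · · · · · · · · · · · ·
    · · · · · · · · · · · ·
    · · # · · · · · · · · ·
    · · · # · · · · · · · ·
    · · · · · · · · · · · ·
T2:
  2·area = 4
  edge (20, 8)→(14, 0): d=(-6,-8) top-left  bias=+0
  edge (14, 0)→(16, 2): d=(2,2) right/bottom  bias=-1
  edge (16, 2)→(20, 8): d=(4,6) right/bottom  bias=-1
    (7,0)@(15, 1): e=[2,0,2] → ·  [on edge]
    (8,1)@(17, 3): e=[6,0,-2] → ·  [on edge]
    (9,2)@(19, 5): e=[10,0,-6] → ·  [on edge]
    (10,3)@(21, 7): e=[14,0,-10] → ·  [on edge]
    (11,4)@(23, 9): e=[18,0,-14] → ·  [on edge]
  covered (0 px):
    · · · · · · · · · · · ·
    · · · · · · · · · · · ·
    · · · · · · · · · · · ·
    · · · · · · · · · · · ·
    · · · · · · · · · · · ·
    · · · · · · · · · · · ·
T3:
  2·area = 20  (B↔C swapped to make it positive)
  edge (12, 12)→(10, 4): d=(-2,-8) top-left  bias=+0
  edge (10, 4)→(12, 2): d=(2,-2) top-left  bias=+0
  edge (12, 2)→(12, 12): d=(0,10) right/bottom  bias=-1
    (6,0)@(13, 1): e=[30,0,-10] → ·  [on edge]
    (5,1)@(11, 3): e=[10,0,10] → #  [on edge]
    (6,1)@(13, 3): e=[26,4,-10] → ·
    (4,2)@(9, 5): e=[-10,0,30] → ·  [on edge]
    (5,2)@(11, 5): e=[6,4,10] → #
    (6,2)@(13, 5): e=[22,8,-10] → ·
    (3,3)@(7, 7): e=[-30,0,50] → ·  [on edge]
    (5,3)@(11, 7): e=[2,8,10] → #
    (6,3)@(13, 7): e=[18,12,-10] → ·
    (2,4)@(5, 9): e=[-50,0,70] → ·  [on edge]
    (5,4)@(11, 9): e=[-2,12,10] → ·
    (1,5)@(3, 11): e=[-70,0,90] → ·  [on edge]
  covered (3 px):
    · · · · · · · · · · · ·
    · · · · · # · · · · · ·
    · · · · · # · · · · · ·
    · · · · · # · · · · · ·
    · · · · · · · · · · · ·
    · · · · · · · · · · · ·

Result: "outside"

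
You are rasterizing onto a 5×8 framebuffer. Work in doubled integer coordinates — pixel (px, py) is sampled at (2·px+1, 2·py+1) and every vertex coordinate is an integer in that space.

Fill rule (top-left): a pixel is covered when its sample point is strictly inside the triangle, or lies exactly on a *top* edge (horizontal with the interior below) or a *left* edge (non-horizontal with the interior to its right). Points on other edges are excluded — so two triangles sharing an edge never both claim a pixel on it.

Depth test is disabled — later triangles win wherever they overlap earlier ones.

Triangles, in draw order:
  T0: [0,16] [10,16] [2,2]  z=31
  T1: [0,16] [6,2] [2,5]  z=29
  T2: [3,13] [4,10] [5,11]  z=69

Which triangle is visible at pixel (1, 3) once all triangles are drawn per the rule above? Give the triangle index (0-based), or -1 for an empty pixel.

T0:
  2·area = 140  (B↔C swapped to make it positive)
  edge (0, 16)→(2, 2): d=(2,-14) top-left  bias=+0
  edge (2, 2)→(10, 16): d=(8,14) right/bottom  bias=-1
  edge (10, 16)→(0, 16): d=(-10,0) right/bottom  bias=-1
    (1,2)@(3, 5): e=[20,10,110] → #
    (2,2)@(5, 5): e=[48,-18,110] → ·
    (1,3)@(3, 7): e=[24,26,90] → #
    (2,3)@(5, 7): e=[52,-2,90] → ·
    (0,4)@(1, 9): e=[0,70,70] → #  [on edge]
    (2,4)@(5, 9): e=[56,14,70] → #
    (3,4)@(7, 9): e=[84,-14,70] → ·
    (0,5)@(1, 11): e=[4,86,50] → #
    (3,5)@(7, 11): e=[88,2,50] → #
    (4,5)@(9, 11): e=[116,-26,50] → ·
    (0,6)@(1, 13): e=[8,102,30] → #
    (4,6)@(9, 13): e=[120,-10,30] → ·
  covered (18 px):
    · · · · ·
    · · · · ·
    · # · · ·
    · # · · ·
    # # # · ·
    # # # # ·
    # # # # ·
    # # # # #
T1:
  2·area = 38  (B↔C swapped to make it positive)
  edge (0, 16)→(2, 5): d=(2,-11) top-left  bias=+0
  edge (2, 5)→(6, 2): d=(4,-3) top-left  bias=+0
  edge (6, 2)→(0, 16): d=(-6,14) right/bottom  bias=-1
    (2,1)@(5, 3): e=[29,1,8] → #
    (3,1)@(7, 3): e=[51,7,-20] → ·
    (1,2)@(3, 5): e=[11,3,24] → #
    (2,2)@(5, 5): e=[33,9,-4] → ·
    (1,3)@(3, 7): e=[15,11,12] → #
    (2,3)@(5, 7): e=[37,17,-16] → ·
    (1,4)@(3, 9): e=[19,19,0] → ·  [on edge]
    (0,5)@(1, 11): e=[1,21,16] → #
    (1,5)@(3, 11): e=[23,27,-12] → ·
    (0,6)@(1, 13): e=[5,29,4] → #
    (1,6)@(3, 13): e=[27,35,-24] → ·
    (0,7)@(1, 15): e=[9,37,-8] → ·
  covered (5 px):
    · · · · ·
    · · # · ·
    · # · · ·
    · # · · ·
    · · · · ·
    # · · · ·
    # · · · ·
    · · · · ·
T2:
  2·area = 4
  edge (3, 13)→(4, 10): d=(1,-3) top-left  bias=+0
  edge (4, 10)→(5, 11): d=(1,1) right/bottom  bias=-1
  edge (5, 11)→(3, 13): d=(-2,2) right/bottom  bias=-1
    (3,0)@(7, 1): e=[0,-12,16] → ·  [on edge]
    (0,3)@(1, 7): e=[-12,0,16] → ·  [on edge]
    (2,3)@(5, 7): e=[0,-4,8] → ·  [on edge]
    (4,3)@(9, 7): e=[12,-8,0] → ·  [on edge]
    (1,4)@(3, 9): e=[-4,0,8] → ·  [on edge]
    (3,4)@(7, 9): e=[8,-4,0] → ·  [on edge]
    (2,5)@(5, 11): e=[4,0,0] → ·  [on edge]
    (1,6)@(3, 13): e=[0,4,0] → ·  [on edge]
    (3,6)@(7, 13): e=[12,0,-8] → ·  [on edge]
    (0,7)@(1, 15): e=[-4,8,0] → ·  [on edge]
    (4,7)@(9, 15): e=[20,0,-16] → ·  [on edge]
  covered (0 px):
    · · · · ·
    · · · · ·
    · · · · ·
    · · · · ·
    · · · · ·
    · · · · ·
    · · · · ·
    · · · · ·

Z-buffer (winner per pixel, '.' = empty):
  . . . . .
  . . 1 . .
  . 1 . . .
  . 1 . . .
  0 0 0 . .
  1 0 0 0 .
  1 0 0 0 .
  0 0 0 0 0

Answer: 1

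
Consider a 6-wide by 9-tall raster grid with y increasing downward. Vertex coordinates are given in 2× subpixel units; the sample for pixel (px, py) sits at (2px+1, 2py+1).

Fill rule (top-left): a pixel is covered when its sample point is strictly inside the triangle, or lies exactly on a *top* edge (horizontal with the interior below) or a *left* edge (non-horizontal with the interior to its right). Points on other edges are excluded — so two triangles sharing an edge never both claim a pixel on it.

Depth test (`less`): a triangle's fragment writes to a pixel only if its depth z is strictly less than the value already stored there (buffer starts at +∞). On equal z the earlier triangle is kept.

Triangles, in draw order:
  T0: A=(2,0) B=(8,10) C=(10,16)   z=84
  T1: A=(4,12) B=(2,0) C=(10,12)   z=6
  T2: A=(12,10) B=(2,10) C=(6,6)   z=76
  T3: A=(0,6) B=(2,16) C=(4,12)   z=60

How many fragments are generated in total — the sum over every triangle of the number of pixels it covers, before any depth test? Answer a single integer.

T0:
  2·area = 16
  edge (2, 0)→(8, 10): d=(6,10) right/bottom  bias=-1
  edge (8, 10)→(10, 16): d=(2,6) right/bottom  bias=-1
  edge (10, 16)→(2, 0): d=(-8,-16) top-left  bias=+0
    (2,0)@(5, 1): e=[-24,0,40] → .  [on edge]
    (2,2)@(5, 5): e=[0,8,8] → .  [on edge]
    (3,3)@(7, 7): e=[-8,0,24] → .  [on edge]
    (3,4)@(7, 9): e=[4,4,8] → X
    (4,4)@(9, 9): e=[-16,-8,40] → .
    (3,5)@(7, 11): e=[16,8,-8] → .
    (4,6)@(9, 13): e=[8,0,8] → .  [on edge]
    (5,7)@(11, 15): e=[0,-8,24] → .  [on edge]
  covered (1 px):
    . . . . . .
    . . . . . .
    . . . . . .
    . . . . . .
    . . . X . .
    . . . . . .
    . . . . . .
    . . . . . .
    . . . . . .
T1:
  2·area = 72
  edge (4, 12)→(2, 0): d=(-2,-12) top-left  bias=+0
  edge (2, 0)→(10, 12): d=(8,12) right/bottom  bias=-1
  edge (10, 12)→(4, 12): d=(-6,0) right/bottom  bias=-1
    (1,1)@(3, 3): e=[6,12,54] → X
    (2,1)@(5, 3): e=[30,-12,54] → .
    (1,2)@(3, 5): e=[2,28,42] → X
    (2,2)@(5, 5): e=[26,4,42] → X
    (3,2)@(7, 5): e=[50,-20,42] → .
    (1,3)@(3, 7): e=[-2,44,30] → .
    (2,3)@(5, 7): e=[22,20,30] → X
    (3,3)@(7, 7): e=[46,-4,30] → .
    (2,4)@(5, 9): e=[18,36,18] → X
    (3,4)@(7, 9): e=[42,12,18] → X
    (4,4)@(9, 9): e=[66,-12,18] → .
    (2,5)@(5, 11): e=[14,52,6] → X
  covered (9 px):
    . . . . . .
    . X . . . .
    . X X . . .
    . . X . . .
    . . X X . .
    . . X X X .
    . . . . . .
    . . . . . .
    . . . . . .
T2:
  2·area = 40
  edge (12, 10)→(2, 10): d=(-10,0) right/bottom  bias=-1
  edge (2, 10)→(6, 6): d=(4,-4) top-left  bias=+0
  edge (6, 6)→(12, 10): d=(6,4) right/bottom  bias=-1
    (5,0)@(11, 1): e=[90,0,-50] → .  [on edge]
    (4,1)@(9, 3): e=[70,0,-30] → .  [on edge]
    (3,2)@(7, 5): e=[50,0,-10] → .  [on edge]
    (2,3)@(5, 7): e=[30,0,10] → X  [on edge]
    (3,3)@(7, 7): e=[30,8,2] → X
    (4,3)@(9, 7): e=[30,16,-6] → .
    (1,4)@(3, 9): e=[10,0,30] → X  [on edge]
    (4,4)@(9, 9): e=[10,24,6] → X
    (5,4)@(11, 9): e=[10,32,-2] → .
    (0,5)@(1, 11): e=[-10,0,50] → .  [on edge]
    (1,5)@(3, 11): e=[-10,8,42] → .
    (2,5)@(5, 11): e=[-10,16,34] → .
  covered (6 px):
    . . . . . .
    . . . . . .
    . . . . . .
    . . X X . .
    . X X X X .
    . . . . . .
    . . . . . .
    . . . . . .
    . . . . . .
T3:
  2·area = 28  (B↔C swapped to make it positive)
  edge (0, 6)→(4, 12): d=(4,6) right/bottom  bias=-1
  edge (4, 12)→(2, 16): d=(-2,4) right/bottom  bias=-1
  edge (2, 16)→(0, 6): d=(-2,-10) top-left  bias=+0
    (0,4)@(1, 9): e=[6,18,4] → X
    (1,4)@(3, 9): e=[-6,10,24] → .
    (0,5)@(1, 11): e=[14,14,0] → X  [on edge]
    (1,5)@(3, 11): e=[2,6,20] → X
    (2,5)@(5, 11): e=[-10,-2,40] → .
    (0,6)@(1, 13): e=[22,10,-4] → .
    (1,6)@(3, 13): e=[10,2,16] → X
    (2,6)@(5, 13): e=[-2,-6,36] → .
    (1,7)@(3, 15): e=[18,-2,12] → .
  covered (4 px):
    . . . . . .
    . . . . . .
    . . . . . .
    . . . . . .
    X . . . . .
    X X . . . .
    . X . . . .
    . . . . . .
    . . . . . .

Final: 20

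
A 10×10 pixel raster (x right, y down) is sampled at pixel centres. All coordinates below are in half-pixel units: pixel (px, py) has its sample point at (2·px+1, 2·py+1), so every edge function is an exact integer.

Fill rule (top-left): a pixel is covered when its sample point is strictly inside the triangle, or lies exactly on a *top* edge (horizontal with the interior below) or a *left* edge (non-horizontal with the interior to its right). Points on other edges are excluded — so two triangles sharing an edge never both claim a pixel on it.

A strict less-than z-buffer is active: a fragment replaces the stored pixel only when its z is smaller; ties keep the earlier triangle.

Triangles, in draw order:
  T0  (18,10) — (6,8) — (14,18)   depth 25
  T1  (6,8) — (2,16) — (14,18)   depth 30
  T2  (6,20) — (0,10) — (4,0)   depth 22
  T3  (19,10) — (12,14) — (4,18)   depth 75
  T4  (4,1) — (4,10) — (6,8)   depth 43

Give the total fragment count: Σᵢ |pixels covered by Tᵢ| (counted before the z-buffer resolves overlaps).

T0:
  2·area = 104  (B↔C swapped to make it positive)
  edge (18, 10)→(14, 18): d=(-4,8) right/bottom  bias=-1
  edge (14, 18)→(6, 8): d=(-8,-10) top-left  bias=+0
  edge (6, 8)→(18, 10): d=(12,2) right/bottom  bias=-1
    (3,4)@(7, 9): e=[92,2,10] → X
    (4,4)@(9, 9): e=[76,22,6] → X
    (5,4)@(11, 9): e=[60,42,2] → X
    (6,4)@(13, 9): e=[44,62,-2] → .
    (3,5)@(7, 11): e=[84,-14,34] → .
    (4,5)@(9, 11): e=[68,6,30] → X
    (6,5)@(13, 11): e=[36,46,22] → X
    (7,5)@(15, 11): e=[20,66,18] → X
    (8,5)@(17, 11): e=[4,86,14] → X
    (9,5)@(19, 11): e=[-12,106,10] → .
    (4,6)@(9, 13): e=[60,-10,54] → .
    (5,6)@(11, 13): e=[44,10,50] → X
  covered (13 px):
    . . . . . . . . . .
    . . . . . . . . . .
    . . . . . . . . . .
    . . . . . . . . . .
    . . . X X X . . . .
    . . . . X X X X X .
    . . . . . X X X . .
    . . . . . . X X . .
    . . . . . . . . . .
    . . . . . . . . . .
T1:
  2·area = 104  (B↔C swapped to make it positive)
  edge (6, 8)→(14, 18): d=(8,10) right/bottom  bias=-1
  edge (14, 18)→(2, 16): d=(-12,-2) top-left  bias=+0
  edge (2, 16)→(6, 8): d=(4,-8) top-left  bias=+0
    (2,5)@(5, 11): e=[34,66,4] → X
    (3,5)@(7, 11): e=[14,70,20] → X
    (4,5)@(9, 11): e=[-6,74,36] → .
    (2,6)@(5, 13): e=[50,42,12] → X
    (4,6)@(9, 13): e=[10,50,44] → X
    (5,6)@(11, 13): e=[-10,54,60] → .
    (1,7)@(3, 15): e=[86,14,4] → X
    (5,7)@(11, 15): e=[6,30,68] → X
    (6,7)@(13, 15): e=[-14,34,84] → .
    (1,8)@(3, 17): e=[102,-10,12] → .
    (2,8)@(5, 17): e=[82,-6,28] → .
    (3,8)@(7, 17): e=[62,-2,44] → .
  covered (13 px):
    . . . . . . . . . .
    . . . . . . . . . .
    . . . . . . . . . .
    . . . . . . . . . .
    . . . . . . . . . .
    . . X X . . . . . .
    . . X X X . . . . .
    . X X X X X . . . .
    . . . . X X X . . .
    . . . . . . . . . .
T2:
  2·area = 100
  edge (6, 20)→(0, 10): d=(-6,-10) top-left  bias=+0
  edge (0, 10)→(4, 0): d=(4,-10) top-left  bias=+0
  edge (4, 0)→(6, 20): d=(2,20) right/bottom  bias=-1
    (1,1)@(3, 3): e=[72,2,26] → X
    (2,1)@(5, 3): e=[92,22,-14] → .
    (1,2)@(3, 5): e=[60,10,30] → X
    (2,2)@(5, 5): e=[80,30,-10] → .
    (1,3)@(3, 7): e=[48,18,34] → X
    (2,3)@(5, 7): e=[68,38,-6] → .
    (0,4)@(1, 9): e=[16,6,78] → X
    (2,4)@(5, 9): e=[56,46,-2] → .
    (0,5)@(1, 11): e=[4,14,82] → X
    (2,5)@(5, 11): e=[44,54,2] → X
    (3,5)@(7, 11): e=[64,74,-38] → .
    (0,6)@(1, 13): e=[-8,22,86] → .
    (1,7)@(3, 15): e=[0,50,50] → X  [on edge]
  covered (13 px):
    . . . . . . . . . .
    . X . . . . . . . .
    . X . . . . . . . .
    . X . . . . . . . .
    X X . . . . . . . .
    X X X . . . . . . .
    . X X . . . . . . .
    . X X . . . . . . .
    . . X . . . . . . .
    . . . . . . . . . .
T3:
  2·area = 4
  edge (19, 10)→(12, 14): d=(-7,4) right/bottom  bias=-1
  edge (12, 14)→(4, 18): d=(-8,4) right/bottom  bias=-1
  edge (4, 18)→(19, 10): d=(15,-8) top-left  bias=+0
  covered (0 px):
    . . . . . . . . . .
    . . . . . . . . . .
    . . . . . . . . . .
    . . . . . . . . . .
    . . . . . . . . . .
    . . . . . . . . . .
    . . . . . . . . . .
    . . . . . . . . . .
    . . . . . . . . . .
    . . . . . . . . . .
T4:
  2·area = 18  (B↔C swapped to make it positive)
  edge (4, 1)→(6, 8): d=(2,7) right/bottom  bias=-1
  edge (6, 8)→(4, 10): d=(-2,2) right/bottom  bias=-1
  edge (4, 10)→(4, 1): d=(0,-9) top-left  bias=+0
    (6,0)@(13, 1): e=[-63,0,81] → .  [on edge]
    (5,1)@(11, 3): e=[-45,0,63] → .  [on edge]
    (2,2)@(5, 5): e=[1,8,9] → X
    (3,2)@(7, 5): e=[-13,4,27] → .
    (4,2)@(9, 5): e=[-27,0,45] → .  [on edge]
    (2,3)@(5, 7): e=[5,4,9] → X
    (3,3)@(7, 7): e=[-9,0,27] → .  [on edge]
    (2,4)@(5, 9): e=[9,0,9] → .  [on edge]
    (1,5)@(3, 11): e=[27,0,-9] → .  [on edge]
    (0,6)@(1, 13): e=[45,0,-27] → .  [on edge]
  covered (2 px):
    . . . . . . . . . .
    . . . . . . . . . .
    . . X . . . . . . .
    . . X . . . . . . .
    . . . . . . . . . .
    . . . . . . . . . .
    . . . . . . . . . .
    . . . . . . . . . .
    . . . . . . . . . .
    . . . . . . . . . .

Answer: 41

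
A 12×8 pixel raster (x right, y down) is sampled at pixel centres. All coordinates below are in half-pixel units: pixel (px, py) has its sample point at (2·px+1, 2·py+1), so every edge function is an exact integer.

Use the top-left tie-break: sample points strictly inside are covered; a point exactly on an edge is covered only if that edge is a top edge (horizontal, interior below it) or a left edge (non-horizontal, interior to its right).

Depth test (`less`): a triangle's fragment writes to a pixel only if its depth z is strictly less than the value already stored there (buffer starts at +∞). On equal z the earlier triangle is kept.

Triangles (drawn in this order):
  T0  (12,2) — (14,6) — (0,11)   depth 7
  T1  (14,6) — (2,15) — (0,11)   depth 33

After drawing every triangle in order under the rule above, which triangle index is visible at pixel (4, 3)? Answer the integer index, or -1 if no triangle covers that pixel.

T0:
  2·area = 66
  edge (12, 2)→(14, 6): d=(2,4) right/bottom  bias=-1
  edge (14, 6)→(0, 11): d=(-14,5) right/bottom  bias=-1
  edge (0, 11)→(12, 2): d=(12,-9) top-left  bias=+0
    (5,1)@(11, 3): e=[6,57,3] → █
    (6,1)@(13, 3): e=[-2,47,21] → ·
    (4,2)@(9, 5): e=[18,39,9] → █
    (6,2)@(13, 5): e=[2,19,45] → █
    (7,2)@(15, 5): e=[-6,9,63] → ·
    (3,3)@(7, 7): e=[30,21,15] → █
    (6,3)@(13, 7): e=[6,-9,69] → ·
    (1,4)@(3, 9): e=[50,13,3] → █
    (2,4)@(5, 9): e=[42,3,21] → █
    (3,4)@(7, 9): e=[34,-7,39] → ·
    (4,4)@(9, 9): e=[26,-17,57] → ·
    (5,4)@(11, 9): e=[18,-27,75] → ·
  covered (9 px):
    · · · · · · · · · · · ·
    · · · · · █ · · · · · ·
    · · · · █ █ █ · · · · ·
    · · · █ █ █ · · · · · ·
    · █ █ · · · · · · · · ·
    · · · · · · · · · · · ·
    · · · · · · · · · · · ·
    · · · · · · · · · · · ·
T1:
  2·area = 66
  edge (14, 6)→(2, 15): d=(-12,9) right/bottom  bias=-1
  edge (2, 15)→(0, 11): d=(-2,-4) top-left  bias=+0
  edge (0, 11)→(14, 6): d=(14,-5) top-left  bias=+0
    (3,4)@(7, 9): e=[27,32,7] → █
    (4,4)@(9, 9): e=[9,40,17] → █
    (5,4)@(11, 9): e=[-9,48,27] → ·
    (0,5)@(1, 11): e=[57,4,5] → █
    (1,5)@(3, 11): e=[39,12,15] → █
    (2,5)@(5, 11): e=[21,20,25] → █
    (4,5)@(9, 11): e=[-15,36,45] → ·
    (0,6)@(1, 13): e=[33,0,33] → █  [on edge]
    (2,6)@(5, 13): e=[-3,16,53] → ·
    (3,6)@(7, 13): e=[-21,24,63] → ·
    (0,7)@(1, 15): e=[9,-4,61] → ·
    (1,7)@(3, 15): e=[-9,4,71] → ·
  covered (8 px):
    · · · · · · · · · · · ·
    · · · · · · · · · · · ·
    · · · · · · · · · · · ·
    · · · · · · · · · · · ·
    · · · █ █ · · · · · · ·
    █ █ █ █ · · · · · · · ·
    █ █ · · · · · · · · · ·
    · · · · · · · · · · · ·

Z-buffer (winner per pixel, '.' = empty):
  . . . . . . . . . . . .
  . . . . . 0 . . . . . .
  . . . . 0 0 0 . . . . .
  . . . 0 0 0 . . . . . .
  . 0 0 1 1 . . . . . . .
  1 1 1 1 . . . . . . . .
  1 1 . . . . . . . . . .
  . . . . . . . . . . . .

Final: 0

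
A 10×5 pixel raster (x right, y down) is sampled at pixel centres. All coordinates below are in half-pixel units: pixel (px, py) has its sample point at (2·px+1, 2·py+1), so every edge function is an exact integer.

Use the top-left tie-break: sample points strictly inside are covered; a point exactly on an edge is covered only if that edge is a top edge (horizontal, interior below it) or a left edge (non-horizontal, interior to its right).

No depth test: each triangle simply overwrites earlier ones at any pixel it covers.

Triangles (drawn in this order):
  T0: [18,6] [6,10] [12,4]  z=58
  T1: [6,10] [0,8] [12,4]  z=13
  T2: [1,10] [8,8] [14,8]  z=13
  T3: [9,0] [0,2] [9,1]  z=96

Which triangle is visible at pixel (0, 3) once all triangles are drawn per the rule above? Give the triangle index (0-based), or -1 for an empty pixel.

T0:
  2·area = 48
  edge (18, 6)→(6, 10): d=(-12,4) right/bottom  bias=-1
  edge (6, 10)→(12, 4): d=(6,-6) top-left  bias=+0
  edge (12, 4)→(18, 6): d=(6,2) right/bottom  bias=-1
    (1,0)@(3, 1): e=[120,-72,0] → ·  [on edge]
    (7,0)@(15, 1): e=[72,0,-24] → ·  [on edge]
    (4,1)@(9, 3): e=[72,-24,0] → ·  [on edge]
    (6,1)@(13, 3): e=[56,0,-8] → ·  [on edge]
    (5,2)@(11, 5): e=[40,0,8] → #  [on edge]
    (6,2)@(13, 5): e=[32,12,4] → #
    (7,2)@(15, 5): e=[24,24,0] → ·  [on edge]
    (4,3)@(9, 7): e=[24,0,24] → #  [on edge]
    (7,3)@(15, 7): e=[0,36,12] → ·  [on edge]
    (3,4)@(7, 9): e=[8,0,40] → #  [on edge]
    (4,4)@(9, 9): e=[0,12,36] → ·  [on edge]
    (5,4)@(11, 9): e=[-8,24,32] → ·
  covered (6 px):
    · · · · · · · · · ·
    · · · · · · · · · ·
    · · · · · # # · · ·
    · · · · # # # · · ·
    · · · # · · · · · ·
T1:
  2·area = 48
  edge (6, 10)→(0, 8): d=(-6,-2) top-left  bias=+0
  edge (0, 8)→(12, 4): d=(12,-4) top-left  bias=+0
  edge (12, 4)→(6, 10): d=(-6,6) right/bottom  bias=-1
    (7,0)@(15, 1): e=[72,-24,0] → ·  [on edge]
    (6,1)@(13, 3): e=[56,-8,0] → ·  [on edge]
    (7,1)@(15, 3): e=[60,0,-12] → ·  [on edge]
    (4,2)@(9, 5): e=[36,0,12] → #  [on edge]
    (5,2)@(11, 5): e=[40,8,0] → ·  [on edge]
    (1,3)@(3, 7): e=[12,0,36] → #  [on edge]
    (2,3)@(5, 7): e=[16,8,24] → #
    (3,3)@(7, 7): e=[20,16,12] → #
    (4,3)@(9, 7): e=[24,24,0] → ·  [on edge]
    (1,4)@(3, 9): e=[0,24,24] → #  [on edge]
    (3,4)@(7, 9): e=[8,40,0] → ·  [on edge]
  covered (6 px):
    · · · · · · · · · ·
    · · · · · · · · · ·
    · · · · # · · · · ·
    · # # # · · · · · ·
    · # # · · · · · · ·
T2:
  2·area = 12
  edge (1, 10)→(8, 8): d=(7,-2) top-left  bias=+0
  edge (8, 8)→(14, 8): d=(6,0) top-left  bias=+0
  edge (14, 8)→(1, 10): d=(-13,2) right/bottom  bias=-1
    (2,4)@(5, 9): e=[1,6,5] → #
    (3,4)@(7, 9): e=[5,6,1] → #
    (4,4)@(9, 9): e=[9,6,-3] → ·
  covered (2 px):
    · · · · · · · · · ·
    · · · · · · · · · ·
    · · · · · · · · · ·
    · · · · · · · · · ·
    · · # # · · · · · ·
T3:
  2·area = 9  (B↔C swapped to make it positive)
  edge (9, 0)→(9, 1): d=(0,1) right/bottom  bias=-1
  edge (9, 1)→(0, 2): d=(-9,1) right/bottom  bias=-1
  edge (0, 2)→(9, 0): d=(9,-2) top-left  bias=+0
    (2,0)@(5, 1): e=[4,4,1] → #
    (3,0)@(7, 1): e=[2,2,5] → #
    (4,0)@(9, 1): e=[0,0,9] → ·  [on edge]
    (2,1)@(5, 3): e=[4,-14,19] → ·
    (3,1)@(7, 3): e=[2,-16,23] → ·
    (4,1)@(9, 3): e=[0,-18,27] → ·  [on edge]
    (4,2)@(9, 5): e=[0,-36,45] → ·  [on edge]
    (4,3)@(9, 7): e=[0,-54,63] → ·  [on edge]
    (4,4)@(9, 9): e=[0,-72,81] → ·  [on edge]
  covered (2 px):
    · · # # · · · · · ·
    · · · · · · · · · ·
    · · · · · · · · · ·
    · · · · · · · · · ·
    · · · · · · · · · ·

Z-buffer (winner per pixel, '.' = empty):
  . . 3 3 . . . . . .
  . . . . . . . . . .
  . . . . 1 0 0 . . .
  . 1 1 1 0 0 0 . . .
  . 1 2 2 . . . . . .

Answer: -1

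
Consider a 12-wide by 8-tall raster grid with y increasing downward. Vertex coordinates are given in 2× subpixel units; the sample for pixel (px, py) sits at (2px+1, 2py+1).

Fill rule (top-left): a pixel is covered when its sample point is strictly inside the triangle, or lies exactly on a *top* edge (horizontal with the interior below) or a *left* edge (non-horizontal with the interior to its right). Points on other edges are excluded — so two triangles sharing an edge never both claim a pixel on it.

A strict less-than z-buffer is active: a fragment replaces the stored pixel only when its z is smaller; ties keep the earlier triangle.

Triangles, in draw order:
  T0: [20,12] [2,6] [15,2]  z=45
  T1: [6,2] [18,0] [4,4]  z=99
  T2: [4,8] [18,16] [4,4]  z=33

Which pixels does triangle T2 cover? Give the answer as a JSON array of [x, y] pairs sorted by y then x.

T0:
  2·area = 150
  edge (20, 12)→(2, 6): d=(-18,-6) top-left  bias=+0
  edge (2, 6)→(15, 2): d=(13,-4) top-left  bias=+0
  edge (15, 2)→(20, 12): d=(5,10) right/bottom  bias=-1
    (6,1)@(13, 3): e=[120,5,25] → #
    (7,1)@(15, 3): e=[132,13,5] → #
    (8,1)@(17, 3): e=[144,21,-15] → ·
    (3,2)@(7, 5): e=[48,7,95] → #
    (4,2)@(9, 5): e=[60,15,75] → #
    (5,2)@(11, 5): e=[72,23,55] → #
    (8,2)@(17, 5): e=[108,47,-5] → ·
    (2,3)@(5, 7): e=[0,25,125] → #  [on edge]
    (8,3)@(17, 7): e=[72,73,5] → #
    (9,3)@(19, 7): e=[84,81,-15] → ·
    (2,4)@(5, 9): e=[-36,51,135] → ·
    (3,4)@(7, 9): e=[-24,59,115] → ·
    (5,4)@(11, 9): e=[0,75,75] → #  [on edge]
    (8,5)@(17, 11): e=[0,125,25] → #  [on edge]
    (11,6)@(23, 13): e=[0,175,-25] → ·  [on edge]
  covered (20 px):
    · · · · · · · · · · · ·
    · · · · · · # # · · · ·
    · · · # # # # # · · · ·
    · · # # # # # # # · · ·
    · · · · · # # # # · · ·
    · · · · · · · · # # · ·
    · · · · · · · · · · · ·
    · · · · · · · · · · · ·
T1:
  2·area = 20
  edge (6, 2)→(18, 0): d=(12,-2) top-left  bias=+0
  edge (18, 0)→(4, 4): d=(-14,4) right/bottom  bias=-1
  edge (4, 4)→(6, 2): d=(2,-2) top-left  bias=+0
    (3,0)@(7, 1): e=[-10,30,0] → ·  [on edge]
    (6,0)@(13, 1): e=[2,6,12] → #
    (7,0)@(15, 1): e=[6,-2,16] → ·
    (2,1)@(5, 3): e=[10,10,0] → #  [on edge]
    (3,1)@(7, 3): e=[14,2,4] → #
    (4,1)@(9, 3): e=[18,-6,8] → ·
    (6,1)@(13, 3): e=[26,-22,16] → ·
    (1,2)@(3, 5): e=[30,-10,0] → ·  [on edge]
    (2,2)@(5, 5): e=[34,-18,4] → ·
    (3,2)@(7, 5): e=[38,-26,8] → ·
    (0,3)@(1, 7): e=[50,-30,0] → ·  [on edge]
  covered (3 px):
    · · · · · · # · · · · ·
    · · # # · · · · · · · ·
    · · · · · · · · · · · ·
    · · · · · · · · · · · ·
    · · · · · · · · · · · ·
    · · · · · · · · · · · ·
    · · · · · · · · · · · ·
    · · · · · · · · · · · ·
T2:
  2·area = 56  (B↔C swapped to make it positive)
  edge (4, 8)→(4, 4): d=(0,-4) top-left  bias=+0
  edge (4, 4)→(18, 16): d=(14,12) right/bottom  bias=-1
  edge (18, 16)→(4, 8): d=(-14,-8) top-left  bias=+0
    (2,2)@(5, 5): e=[4,2,50] → #
    (3,2)@(7, 5): e=[12,-22,66] → ·
    (2,3)@(5, 7): e=[4,30,22] → #
    (3,3)@(7, 7): e=[12,6,38] → #
    (4,3)@(9, 7): e=[20,-18,54] → ·
    (2,4)@(5, 9): e=[4,58,-6] → ·
    (3,4)@(7, 9): e=[12,34,10] → #
    (4,4)@(9, 9): e=[20,10,26] → #
    (5,4)@(11, 9): e=[28,-14,42] → ·
    (3,5)@(7, 11): e=[12,62,-18] → ·
    (4,5)@(9, 11): e=[20,38,-2] → ·
    (5,5)@(11, 11): e=[28,14,14] → #
  covered (7 px):
    · · · · · · · · · · · ·
    · · · · · · · · · · · ·
    · · # · · · · · · · · ·
    · · # # · · · · · · · ·
    · · · # # · · · · · · ·
    · · · · · # · · · · · ·
    · · · · · · # · · · · ·
    · · · · · · · · · · · ·

Result: [[2,2],[2,3],[3,3],[3,4],[4,4],[5,5],[6,6]]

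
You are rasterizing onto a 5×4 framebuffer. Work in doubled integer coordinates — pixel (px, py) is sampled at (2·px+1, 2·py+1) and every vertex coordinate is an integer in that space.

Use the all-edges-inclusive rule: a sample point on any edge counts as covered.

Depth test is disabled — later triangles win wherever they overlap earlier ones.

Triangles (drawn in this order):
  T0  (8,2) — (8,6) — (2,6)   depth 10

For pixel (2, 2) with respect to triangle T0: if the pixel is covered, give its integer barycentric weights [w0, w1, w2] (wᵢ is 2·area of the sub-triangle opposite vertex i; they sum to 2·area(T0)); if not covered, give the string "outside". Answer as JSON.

T0:
  2·area = 24
  edge (8, 2)→(8, 6): d=(0,4) inclusive
  edge (8, 6)→(2, 6): d=(-6,0) inclusive
  edge (2, 6)→(8, 2): d=(6,-4) inclusive
    (3,1)@(7, 3): e=[4,18,2] → #
    (4,1)@(9, 3): e=[-4,18,10] → ·
    (2,2)@(5, 5): e=[12,6,6] → #
    (4,2)@(9, 5): e=[-4,6,22] → ·
    (2,3)@(5, 7): e=[12,-6,18] → ·
    (3,3)@(7, 7): e=[4,-6,26] → ·
  covered (3 px):
    · · · · ·
    · · · # ·
    · · # # ·
    · · · · ·

Final: [6,6,12]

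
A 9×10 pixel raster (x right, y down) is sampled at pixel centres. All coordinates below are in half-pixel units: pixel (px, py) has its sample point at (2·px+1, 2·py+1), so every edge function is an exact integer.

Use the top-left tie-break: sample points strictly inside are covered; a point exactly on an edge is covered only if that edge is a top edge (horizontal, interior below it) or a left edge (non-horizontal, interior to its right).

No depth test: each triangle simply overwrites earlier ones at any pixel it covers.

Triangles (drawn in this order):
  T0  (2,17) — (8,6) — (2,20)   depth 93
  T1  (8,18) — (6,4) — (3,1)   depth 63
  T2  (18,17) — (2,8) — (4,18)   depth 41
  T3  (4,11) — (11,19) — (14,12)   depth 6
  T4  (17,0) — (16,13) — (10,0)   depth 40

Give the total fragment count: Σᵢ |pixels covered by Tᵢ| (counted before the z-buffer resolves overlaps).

T0:
  2·area = 18
  edge (2, 17)→(8, 6): d=(6,-11) top-left  bias=+0
  edge (8, 6)→(2, 20): d=(-6,14) right/bottom  bias=-1
  edge (2, 20)→(2, 17): d=(0,-3) top-left  bias=+0
    (2,6)@(5, 13): e=[9,0,9] → .  [on edge]
    (1,8)@(3, 17): e=[11,4,3] → X
    (2,8)@(5, 17): e=[33,-24,9] → .
    (1,9)@(3, 19): e=[23,-8,3] → .
  covered (1 px):
    . . . . . . . . .
    . . . . . . . . .
    . . . . . . . . .
    . . . . . . . . .
    . . . . . . . . .
    . . . . . . . . .
    . . . . . . . . .
    . . . . . . . . .
    . X . . . . . . .
    . . . . . . . . .
T1:
  2·area = 36  (B↔C swapped to make it positive)
  edge (8, 18)→(3, 1): d=(-5,-17) top-left  bias=+0
  edge (3, 1)→(6, 4): d=(3,3) right/bottom  bias=-1
  edge (6, 4)→(8, 18): d=(2,14) right/bottom  bias=-1
    (1,0)@(3, 1): e=[0,0,36] → .  [on edge]
    (2,1)@(5, 3): e=[24,0,12] → .  [on edge]
    (2,2)@(5, 5): e=[14,6,16] → X
    (3,2)@(7, 5): e=[48,0,-12] → .  [on edge]
    (2,3)@(5, 7): e=[4,12,20] → X
    (3,3)@(7, 7): e=[38,6,-8] → .
    (4,3)@(9, 7): e=[72,0,-36] → .  [on edge]
    (2,4)@(5, 9): e=[-6,18,24] → .
    (5,4)@(11, 9): e=[96,0,-60] → .  [on edge]
    (3,5)@(7, 11): e=[18,18,0] → .  [on edge]
    (6,5)@(13, 11): e=[120,0,-84] → .  [on edge]
    (3,6)@(7, 13): e=[8,24,4] → X
    (7,6)@(15, 13): e=[144,0,-108] → .  [on edge]
    (8,7)@(17, 15): e=[168,0,-132] → .  [on edge]
  covered (3 px):
    . . . . . . . . .
    . . . . . . . . .
    . . X . . . . . .
    . . X . . . . . .
    . . . . . . . . .
    . . . . . . . . .
    . . . X . . . . .
    . . . . . . . . .
    . . . . . . . . .
    . . . . . . . . .
T2:
  2·area = 142  (B↔C swapped to make it positive)
  edge (18, 17)→(4, 18): d=(-14,1) right/bottom  bias=-1
  edge (4, 18)→(2, 8): d=(-2,-10) top-left  bias=+0
  edge (2, 8)→(18, 17): d=(16,9) right/bottom  bias=-1
    (0,1)@(1, 3): e=[213,0,-71] → .  [on edge]
    (1,4)@(3, 9): e=[127,8,7] → X
    (2,4)@(5, 9): e=[125,28,-11] → .
    (1,5)@(3, 11): e=[99,4,39] → X
    (2,5)@(5, 11): e=[97,24,21] → X
    (3,5)@(7, 11): e=[95,44,3] → X
    (4,5)@(9, 11): e=[93,64,-15] → .
    (1,6)@(3, 13): e=[71,0,71] → X  [on edge]
    (4,6)@(9, 13): e=[65,60,17] → X
    (5,6)@(11, 13): e=[63,80,-1] → .
    (1,7)@(3, 15): e=[43,-4,103] → .
    (2,7)@(5, 15): e=[41,16,85] → X
  covered (20 px):
    . . . . . . . . .
    . . . . . . . . .
    . . . . . . . . .
    . . . . . . . . .
    . X . . . . . . .
    . X X X . . . . .
    . X X X X . . . .
    . . X X X X X . .
    . . X X X X X X X
    . . . . . . . . .
T3:
  2·area = 73  (B↔C swapped to make it positive)
  edge (4, 11)→(14, 12): d=(10,1) right/bottom  bias=-1
  edge (14, 12)→(11, 19): d=(-3,7) right/bottom  bias=-1
  edge (11, 19)→(4, 11): d=(-7,-8) top-left  bias=+0
    (8,2)@(17, 5): e=[-73,0,146] → .  [on edge]
    (3,6)@(7, 13): e=[17,46,10] → X
    (4,6)@(9, 13): e=[15,32,26] → X
    (5,6)@(11, 13): e=[13,18,42] → X
    (6,6)@(13, 13): e=[11,4,58] → X
    (7,6)@(15, 13): e=[9,-10,74] → .
    (3,7)@(7, 15): e=[37,40,-4] → .
    (4,7)@(9, 15): e=[35,26,12] → X
    (6,7)@(13, 15): e=[31,-2,44] → .
    (4,8)@(9, 17): e=[55,20,-2] → .
    (5,8)@(11, 17): e=[53,6,14] → X
    (6,8)@(13, 17): e=[51,-8,30] → .
    (5,9)@(11, 19): e=[73,0,0] → .  [on edge]
  covered (7 px):
    . . . . . . . . .
    . . . . . . . . .
    . . . . . . . . .
    . . . . . . . . .
    . . . . . . . . .
    . . . . . . . . .
    . . . X X X X . .
    . . . . X X . . .
    . . . . . X . . .
    . . . . . . . . .
T4:
  2·area = 91
  edge (17, 0)→(16, 13): d=(-1,13) right/bottom  bias=-1
  edge (16, 13)→(10, 0): d=(-6,-13) top-left  bias=+0
  edge (10, 0)→(17, 0): d=(7,0) top-left  bias=+0
    (5,0)@(11, 1): e=[77,7,7] → X
    (6,0)@(13, 1): e=[51,33,7] → X
    (7,0)@(15, 1): e=[25,59,7] → X
    (8,0)@(17, 1): e=[-1,85,7] → .
    (5,1)@(11, 3): e=[75,-5,21] → .
    (6,1)@(13, 3): e=[49,21,21] → X
    (8,1)@(17, 3): e=[-3,73,21] → .
    (6,2)@(13, 5): e=[47,9,35] → X
    (8,2)@(17, 5): e=[-5,61,35] → .
    (6,3)@(13, 7): e=[45,-3,49] → .
    (7,3)@(15, 7): e=[19,23,49] → X
    (8,3)@(17, 7): e=[-7,49,49] → .
  covered (9 px):
    . . . . . X X X .
    . . . . . . X X .
    . . . . . . X X .
    . . . . . . . X .
    . . . . . . . X .
    . . . . . . . . .
    . . . . . . . . .
    . . . . . . . . .
    . . . . . . . . .
    . . . . . . . . .

Final: 40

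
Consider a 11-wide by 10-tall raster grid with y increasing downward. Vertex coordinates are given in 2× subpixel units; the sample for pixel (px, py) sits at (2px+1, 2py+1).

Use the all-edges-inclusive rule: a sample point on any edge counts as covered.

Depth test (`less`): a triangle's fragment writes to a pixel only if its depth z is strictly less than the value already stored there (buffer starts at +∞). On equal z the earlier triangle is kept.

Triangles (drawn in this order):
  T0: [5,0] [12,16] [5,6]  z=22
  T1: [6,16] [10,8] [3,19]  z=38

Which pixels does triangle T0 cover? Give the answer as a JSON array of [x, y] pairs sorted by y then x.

T0:
  2·area = 42
  edge (5, 0)→(12, 16): d=(7,16) inclusive
  edge (12, 16)→(5, 6): d=(-7,-10) inclusive
  edge (5, 6)→(5, 0): d=(0,-6) inclusive
    (2,0)@(5, 1): e=[7,35,0] → X  [on edge]
    (3,0)@(7, 1): e=[-25,55,12] → .
    (2,1)@(5, 3): e=[21,21,0] → X  [on edge]
    (3,1)@(7, 3): e=[-11,41,12] → .
    (2,2)@(5, 5): e=[35,7,0] → X  [on edge]
    (3,2)@(7, 5): e=[3,27,12] → X
    (4,2)@(9, 5): e=[-29,47,24] → .
    (2,3)@(5, 7): e=[49,-7,0] → .  [on edge]
    (3,3)@(7, 7): e=[17,13,12] → X
    (4,3)@(9, 7): e=[-15,33,24] → .
    (2,4)@(5, 9): e=[63,-21,0] → .  [on edge]
    (3,4)@(7, 9): e=[31,-1,12] → .
    (2,5)@(5, 11): e=[77,-35,0] → .  [on edge]
    (2,6)@(5, 13): e=[91,-49,0] → .  [on edge]
    (2,7)@(5, 15): e=[105,-63,0] → .  [on edge]
    (2,8)@(5, 17): e=[119,-77,0] → .  [on edge]
    (2,9)@(5, 19): e=[133,-91,0] → .  [on edge]
  covered (6 px):
    . . X . . . . . . . .
    . . X . . . . . . . .
    . . X X . . . . . . .
    . . . X . . . . . . .
    . . . . . . . . . . .
    . . . . X . . . . . .
    . . . . . . . . . . .
    . . . . . . . . . . .
    . . . . . . . . . . .
    . . . . . . . . . . .
T1:
  2·area = 12  (B↔C swapped to make it positive)
  edge (6, 16)→(3, 19): d=(-3,3) inclusive
  edge (3, 19)→(10, 8): d=(7,-11) inclusive
  edge (10, 8)→(6, 16): d=(-4,8) inclusive
    (10,0)@(21, 1): e=[0,72,-60] → .  [on edge]
    (9,1)@(19, 3): e=[0,64,-52] → .  [on edge]
    (8,2)@(17, 5): e=[0,56,-44] → .  [on edge]
    (7,3)@(15, 7): e=[0,48,-36] → .  [on edge]
    (6,4)@(13, 9): e=[0,40,-28] → .  [on edge]
    (5,5)@(11, 11): e=[0,32,-20] → .  [on edge]
    (3,6)@(7, 13): e=[6,2,4] → X
    (4,6)@(9, 13): e=[0,24,-12] → .  [on edge]
    (3,7)@(7, 15): e=[0,16,-4] → .  [on edge]
    (2,8)@(5, 17): e=[0,8,4] → X  [on edge]
    (3,8)@(7, 17): e=[-6,30,-12] → .
    (1,9)@(3, 19): e=[0,0,12] → X  [on edge]
  covered (3 px):
    . . . . . . . . . . .
    . . . . . . . . . . .
    . . . . . . . . . . .
    . . . . . . . . . . .
    . . . . . . . . . . .
    . . . . . . . . . . .
    . . . X . . . . . . .
    . . . . . . . . . . .
    . . X . . . . . . . .
    . X . . . . . . . . .

Answer: [[2,0],[2,1],[2,2],[3,2],[3,3],[4,5]]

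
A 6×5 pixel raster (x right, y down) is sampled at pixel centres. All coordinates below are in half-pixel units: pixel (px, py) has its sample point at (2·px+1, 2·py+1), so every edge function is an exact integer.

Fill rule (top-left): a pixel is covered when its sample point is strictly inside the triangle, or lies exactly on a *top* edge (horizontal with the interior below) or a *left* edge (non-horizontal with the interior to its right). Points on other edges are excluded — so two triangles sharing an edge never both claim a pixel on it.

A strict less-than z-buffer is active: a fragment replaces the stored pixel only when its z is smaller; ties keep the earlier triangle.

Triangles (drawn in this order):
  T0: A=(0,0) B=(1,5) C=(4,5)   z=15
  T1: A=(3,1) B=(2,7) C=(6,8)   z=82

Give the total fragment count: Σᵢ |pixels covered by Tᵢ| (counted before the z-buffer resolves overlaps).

T0:
  2·area = 15  (B↔C swapped to make it positive)
  edge (0, 0)→(4, 5): d=(4,5) right/bottom  bias=-1
  edge (4, 5)→(1, 5): d=(-3,0) right/bottom  bias=-1
  edge (1, 5)→(0, 0): d=(-1,-5) top-left  bias=+0
    (0,1)@(1, 3): e=[7,6,2] → #
    (1,1)@(3, 3): e=[-3,6,12] → ·
    (0,2)@(1, 5): e=[15,0,0] → ·  [on edge]
    (1,2)@(3, 5): e=[5,0,10] → ·  [on edge]
    (2,2)@(5, 5): e=[-5,0,20] → ·  [on edge]
    (3,2)@(7, 5): e=[-15,0,30] → ·  [on edge]
    (4,2)@(9, 5): e=[-25,0,40] → ·  [on edge]
    (5,2)@(11, 5): e=[-35,0,50] → ·  [on edge]
  covered (1 px):
    · · · · · ·
    # · · · · ·
    · · · · · ·
    · · · · · ·
    · · · · · ·
T1:
  2·area = 25  (B↔C swapped to make it positive)
  edge (3, 1)→(6, 8): d=(3,7) right/bottom  bias=-1
  edge (6, 8)→(2, 7): d=(-4,-1) top-left  bias=+0
  edge (2, 7)→(3, 1): d=(1,-6) top-left  bias=+0
    (1,0)@(3, 1): e=[0,25,0] → ·  [on edge]
    (1,1)@(3, 3): e=[6,17,2] → #
    (2,1)@(5, 3): e=[-8,19,14] → ·
    (1,2)@(3, 5): e=[12,9,4] → #
    (2,2)@(5, 5): e=[-2,11,16] → ·
    (1,3)@(3, 7): e=[18,1,6] → #
    (2,3)@(5, 7): e=[4,3,18] → #
    (3,3)@(7, 7): e=[-10,5,30] → ·
    (1,4)@(3, 9): e=[24,-7,8] → ·
    (2,4)@(5, 9): e=[10,-5,20] → ·
  covered (4 px):
    · · · · · ·
    · # · · · ·
    · # · · · ·
    · # # · · ·
    · · · · · ·

Answer: 5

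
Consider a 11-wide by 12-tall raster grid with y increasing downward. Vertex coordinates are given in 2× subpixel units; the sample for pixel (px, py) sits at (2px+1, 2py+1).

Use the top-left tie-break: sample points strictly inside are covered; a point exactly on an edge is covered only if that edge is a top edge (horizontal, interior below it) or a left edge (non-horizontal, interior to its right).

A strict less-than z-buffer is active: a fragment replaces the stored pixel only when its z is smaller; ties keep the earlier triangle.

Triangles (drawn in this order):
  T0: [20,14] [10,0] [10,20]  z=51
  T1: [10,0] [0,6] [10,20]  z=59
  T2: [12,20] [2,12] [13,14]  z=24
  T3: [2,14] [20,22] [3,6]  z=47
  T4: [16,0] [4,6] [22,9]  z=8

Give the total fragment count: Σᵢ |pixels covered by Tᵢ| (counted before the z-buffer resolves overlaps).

T0:
  2·area = 200  (B↔C swapped to make it positive)
  edge (20, 14)→(10, 20): d=(-10,6) right/bottom  bias=-1
  edge (10, 20)→(10, 0): d=(0,-20) top-left  bias=+0
  edge (10, 0)→(20, 14): d=(10,14) right/bottom  bias=-1
    (5,1)@(11, 3): e=[164,20,16] → #
    (6,1)@(13, 3): e=[152,60,-12] → ·
    (5,2)@(11, 5): e=[144,20,36] → #
    (6,2)@(13, 5): e=[132,60,8] → #
    (7,2)@(15, 5): e=[120,100,-20] → ·
    (5,3)@(11, 7): e=[124,20,56] → #
    (7,3)@(15, 7): e=[100,100,0] → ·  [on edge]
    (5,4)@(11, 9): e=[104,20,76] → #
    (7,4)@(15, 9): e=[80,100,20] → #
    (8,4)@(17, 9): e=[68,140,-8] → ·
    (5,5)@(11, 11): e=[84,20,96] → #
    (8,5)@(17, 11): e=[48,140,12] → #
    (7,8)@(15, 17): e=[0,100,100] → ·  [on edge]
    (2,11)@(5, 23): e=[0,-100,300] → ·  [on edge]
  covered (24 px):
    · · · · · · · · · · ·
    · · · · · # · · · · ·
    · · · · · # # · · · ·
    · · · · · # # · · · ·
    · · · · · # # # · · ·
    · · · · · # # # # · ·
    · · · · · # # # # # ·
    · · · · · # # # # · ·
    · · · · · # # · · · ·
    · · · · · # · · · · ·
    · · · · · · · · · · ·
    · · · · · · · · · · ·
T1:
  2·area = 200  (B↔C swapped to make it positive)
  edge (10, 0)→(10, 20): d=(0,20) right/bottom  bias=-1
  edge (10, 20)→(0, 6): d=(-10,-14) top-left  bias=+0
  edge (0, 6)→(10, 0): d=(10,-6) top-left  bias=+0
    (4,0)@(9, 1): e=[20,176,4] → #
    (5,0)@(11, 1): e=[-20,204,16] → ·
    (2,1)@(5, 3): e=[100,100,0] → #  [on edge]
    (3,1)@(7, 3): e=[60,128,12] → #
    (5,1)@(11, 3): e=[-20,184,36] → ·
    (1,2)@(3, 5): e=[140,52,8] → #
    (5,2)@(11, 5): e=[-20,164,56] → ·
    (0,3)@(1, 7): e=[180,4,16] → #
    (5,3)@(11, 7): e=[-20,144,76] → ·
    (0,4)@(1, 9): e=[180,-16,36] → ·
    (1,4)@(3, 9): e=[140,12,48] → #
    (5,4)@(11, 9): e=[-20,124,96] → ·
    (2,6)@(5, 13): e=[100,0,100] → #  [on edge]
  covered (26 px):
    · · · · # · · · · · ·
    · · # # # · · · · · ·
    · # # # # · · · · · ·
    # # # # # · · · · · ·
    · # # # # · · · · · ·
    · · # # # · · · · · ·
    · · # # # · · · · · ·
    · · · # # · · · · · ·
    · · · · # · · · · · ·
    · · · · · · · · · · ·
    · · · · · · · · · · ·
    · · · · · · · · · · ·
T2:
  2·area = 68
  edge (12, 20)→(2, 12): d=(-10,-8) top-left  bias=+0
  edge (2, 12)→(13, 14): d=(11,2) right/bottom  bias=-1
  edge (13, 14)→(12, 20): d=(-1,6) right/bottom  bias=-1
    (2,6)@(5, 13): e=[14,5,49] → #
    (3,6)@(7, 13): e=[30,1,37] → #
    (4,6)@(9, 13): e=[46,-3,25] → ·
    (2,7)@(5, 15): e=[-6,27,47] → ·
    (3,7)@(7, 15): e=[10,23,35] → #
    (4,7)@(9, 15): e=[26,19,23] → #
    (5,7)@(11, 15): e=[42,15,11] → #
    (6,7)@(13, 15): e=[58,11,-1] → ·
    (3,8)@(7, 17): e=[-10,45,33] → ·
    (4,8)@(9, 17): e=[6,41,21] → #
    (6,8)@(13, 17): e=[38,33,-3] → ·
    (4,9)@(9, 19): e=[-14,63,19] → ·
  covered (8 px):
    · · · · · · · · · · ·
    · · · · · · · · · · ·
    · · · · · · · · · · ·
    · · · · · · · · · · ·
    · · · · · · · · · · ·
    · · · · · · · · · · ·
    · · # # · · · · · · ·
    · · · # # # · · · · ·
    · · · · # # · · · · ·
    · · · · · # · · · · ·
    · · · · · · · · · · ·
    · · · · · · · · · · ·
T3:
  2·area = 152  (B↔C swapped to make it positive)
  edge (2, 14)→(3, 6): d=(1,-8) top-left  bias=+0
  edge (3, 6)→(20, 22): d=(17,16) right/bottom  bias=-1
  edge (20, 22)→(2, 14): d=(-18,-8) top-left  bias=+0
    (1,3)@(3, 7): e=[1,17,134] → #
    (2,3)@(5, 7): e=[17,-15,150] → ·
    (1,4)@(3, 9): e=[3,51,98] → #
    (2,4)@(5, 9): e=[19,19,114] → #
    (3,4)@(7, 9): e=[35,-13,130] → ·
    (1,5)@(3, 11): e=[5,85,62] → #
    (3,5)@(7, 11): e=[37,21,94] → #
    (4,5)@(9, 11): e=[53,-11,110] → ·
    (1,6)@(3, 13): e=[7,119,26] → #
    (4,6)@(9, 13): e=[55,23,74] → #
    (5,6)@(11, 13): e=[71,-9,90] → ·
    (1,7)@(3, 15): e=[9,153,-10] → ·
  covered (18 px):
    · · · · · · · · · · ·
    · · · · · · · · · · ·
    · · · · · · · · · · ·
    · # · · · · · · · · ·
    · # # · · · · · · · ·
    · # # # · · · · · · ·
    · # # # # · · · · · ·
    · · # # # # · · · · ·
    · · · · # # # · · · ·
    · · · · · · · # · · ·
    · · · · · · · · · · ·
    · · · · · · · · · · ·
T4:
  2·area = 144  (B↔C swapped to make it positive)
  edge (16, 0)→(22, 9): d=(6,9) right/bottom  bias=-1
  edge (22, 9)→(4, 6): d=(-18,-3) top-left  bias=+0
  edge (4, 6)→(16, 0): d=(12,-6) top-left  bias=+0
    (7,0)@(15, 1): e=[15,123,6] → #
    (8,0)@(17, 1): e=[-3,129,18] → ·
    (5,1)@(11, 3): e=[63,75,6] → #
    (6,1)@(13, 3): e=[45,81,18] → #
    (8,1)@(17, 3): e=[9,93,42] → #
    (9,1)@(19, 3): e=[-9,99,54] → ·
    (3,2)@(7, 5): e=[111,27,6] → #
    (4,2)@(9, 5): e=[93,33,18] → #
    (9,2)@(19, 5): e=[3,63,78] → #
    (10,2)@(21, 5): e=[-15,69,90] → ·
    (3,3)@(7, 7): e=[123,-9,30] → ·
    (4,3)@(9, 7): e=[105,-3,42] → ·
  covered (17 px):
    · · · · · · · # · · ·
    · · · · · # # # # · ·
    · · · # # # # # # # ·
    · · · · · # # # # # ·
    · · · · · · · · · · ·
    · · · · · · · · · · ·
    · · · · · · · · · · ·
    · · · · · · · · · · ·
    · · · · · · · · · · ·
    · · · · · · · · · · ·
    · · · · · · · · · · ·
    · · · · · · · · · · ·

Answer: 93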